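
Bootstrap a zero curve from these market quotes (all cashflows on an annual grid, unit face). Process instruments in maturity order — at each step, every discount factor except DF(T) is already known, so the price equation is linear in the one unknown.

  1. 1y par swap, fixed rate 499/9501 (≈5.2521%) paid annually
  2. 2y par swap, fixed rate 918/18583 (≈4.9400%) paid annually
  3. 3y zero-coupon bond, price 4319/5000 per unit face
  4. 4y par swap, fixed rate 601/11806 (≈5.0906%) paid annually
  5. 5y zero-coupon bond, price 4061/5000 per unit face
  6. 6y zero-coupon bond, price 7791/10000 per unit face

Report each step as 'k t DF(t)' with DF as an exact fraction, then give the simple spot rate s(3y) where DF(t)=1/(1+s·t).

step 1 [1y] swap r/1=499/9501: DF=(1 − 499/9501·(0))/(1+499/9501) = 9501/10000 ≈ 0.950100
step 2 [2y] swap r/1=918/18583: DF=(1 − 918/18583·(0.950100))/(1+918/18583) = 4541/5000 ≈ 0.908200
step 3 [3y] zero: DF = P = 4319/5000 ≈ 0.863800
step 4 [4y] swap r/1=601/11806: DF=(1 − 601/11806·(0.950100+0.908200+0.863800))/(1+601/11806) = 8197/10000 ≈ 0.819700
step 5 [5y] zero: DF = P = 4061/5000 ≈ 0.812200
step 6 [6y] zero: DF = P = 7791/10000 ≈ 0.779100

1 1 9501/10000
2 2 4541/5000
3 3 4319/5000
4 4 8197/10000
5 5 4061/5000
6 6 7791/10000
s(3y) = (1/(4319/5000) − 1)/(3) = 227/4319 ≈ 5.2558%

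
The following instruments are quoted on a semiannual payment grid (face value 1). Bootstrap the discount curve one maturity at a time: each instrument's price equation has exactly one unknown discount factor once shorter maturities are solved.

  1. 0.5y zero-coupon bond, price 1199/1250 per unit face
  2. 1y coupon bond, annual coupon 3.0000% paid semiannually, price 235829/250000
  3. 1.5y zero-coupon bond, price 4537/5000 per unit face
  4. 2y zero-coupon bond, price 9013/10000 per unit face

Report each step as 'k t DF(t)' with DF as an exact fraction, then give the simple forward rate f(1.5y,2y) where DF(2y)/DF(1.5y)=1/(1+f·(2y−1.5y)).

step 1 [0.5y] zero: DF = P = 1199/1250 ≈ 0.959200
step 2 [1y] bond c/2=3/200: DF=(235829/250000 − 3/200·(0.959200))/(1+3/200) = 572/625 ≈ 0.915200
step 3 [1.5y] zero: DF = P = 4537/5000 ≈ 0.907400
step 4 [2y] zero: DF = P = 9013/10000 ≈ 0.901300

1 1/2 1199/1250
2 1 572/625
3 3/2 4537/5000
4 2 9013/10000
f(1.5y,2y) = ((4537/5000)/(9013/10000) − 1)/(1/2) = 122/9013 ≈ 1.3536%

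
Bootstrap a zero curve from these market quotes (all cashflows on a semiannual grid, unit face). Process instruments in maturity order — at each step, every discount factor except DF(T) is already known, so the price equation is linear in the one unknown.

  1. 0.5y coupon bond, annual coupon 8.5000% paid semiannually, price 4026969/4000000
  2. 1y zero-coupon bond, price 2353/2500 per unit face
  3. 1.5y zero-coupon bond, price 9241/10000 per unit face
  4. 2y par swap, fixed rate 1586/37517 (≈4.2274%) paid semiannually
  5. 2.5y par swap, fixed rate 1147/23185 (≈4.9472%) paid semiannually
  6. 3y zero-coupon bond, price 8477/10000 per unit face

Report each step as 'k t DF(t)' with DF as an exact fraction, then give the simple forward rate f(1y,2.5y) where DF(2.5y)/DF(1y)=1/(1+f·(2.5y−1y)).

step 1 [0.5y] bond c/2=17/400: DF=(4026969/4000000 − 17/400·(0))/(1+17/400) = 9657/10000 ≈ 0.965700
step 2 [1y] zero: DF = P = 2353/2500 ≈ 0.941200
step 3 [1.5y] zero: DF = P = 9241/10000 ≈ 0.924100
step 4 [2y] swap r/2=793/37517: DF=(1 − 793/37517·(0.965700+0.941200+0.924100))/(1+793/37517) = 9207/10000 ≈ 0.920700
step 5 [2.5y] swap r/2=1147/46370: DF=(1 − 1147/46370·(0.965700+0.941200+0.924100+0.920700))/(1+1147/46370) = 8853/10000 ≈ 0.885300
step 6 [3y] zero: DF = P = 8477/10000 ≈ 0.847700

1 1/2 9657/10000
2 1 2353/2500
3 3/2 9241/10000
4 2 9207/10000
5 5/2 8853/10000
6 3 8477/10000
f(1y,2.5y) = ((2353/2500)/(8853/10000) − 1)/(3/2) = 86/2043 ≈ 4.2095%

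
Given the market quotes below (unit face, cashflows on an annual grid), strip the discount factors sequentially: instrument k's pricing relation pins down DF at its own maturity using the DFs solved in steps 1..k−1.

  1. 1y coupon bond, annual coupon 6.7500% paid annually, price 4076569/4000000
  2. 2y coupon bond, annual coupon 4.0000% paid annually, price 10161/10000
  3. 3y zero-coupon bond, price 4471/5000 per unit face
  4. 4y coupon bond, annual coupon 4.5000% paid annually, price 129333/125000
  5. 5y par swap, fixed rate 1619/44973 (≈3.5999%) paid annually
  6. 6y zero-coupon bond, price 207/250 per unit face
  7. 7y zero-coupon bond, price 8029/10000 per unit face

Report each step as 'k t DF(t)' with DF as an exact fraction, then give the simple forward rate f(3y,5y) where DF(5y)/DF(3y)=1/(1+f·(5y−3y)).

1 1 9547/10000
2 2 9403/10000
3 3 4471/5000
4 4 87/100
5 5 8381/10000
6 6 207/250
7 7 8029/10000
f(3y,5y) = ((4471/5000)/(8381/10000) − 1)/(2) = 33/986 ≈ 3.3469%

step 1 [1y] bond c/1=27/400: DF=(4076569/4000000 − 27/400·(0))/(1+27/400) = 9547/10000 ≈ 0.954700
step 2 [2y] bond c/1=1/25: DF=(10161/10000 − 1/25·(0.954700))/(1+1/25) = 9403/10000 ≈ 0.940300
step 3 [3y] zero: DF = P = 4471/5000 ≈ 0.894200
step 4 [4y] bond c/1=9/200: DF=(129333/125000 − 9/200·(0.954700+0.940300+0.894200))/(1+9/200) = 87/100 ≈ 0.870000
step 5 [5y] swap r/1=1619/44973: DF=(1 − 1619/44973·(0.954700+0.940300+0.894200+0.870000))/(1+1619/44973) = 8381/10000 ≈ 0.838100
step 6 [6y] zero: DF = P = 207/250 ≈ 0.828000
step 7 [7y] zero: DF = P = 8029/10000 ≈ 0.802900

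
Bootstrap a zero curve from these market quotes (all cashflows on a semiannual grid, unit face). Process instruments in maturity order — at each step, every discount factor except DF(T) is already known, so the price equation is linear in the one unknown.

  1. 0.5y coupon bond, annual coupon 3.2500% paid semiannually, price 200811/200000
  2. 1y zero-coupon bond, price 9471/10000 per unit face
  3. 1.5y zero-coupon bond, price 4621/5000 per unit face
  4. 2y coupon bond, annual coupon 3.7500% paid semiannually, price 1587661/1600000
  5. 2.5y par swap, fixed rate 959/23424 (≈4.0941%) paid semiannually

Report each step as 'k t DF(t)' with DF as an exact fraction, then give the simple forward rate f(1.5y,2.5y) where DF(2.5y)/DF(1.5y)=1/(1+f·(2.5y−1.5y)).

step 1 [0.5y] bond c/2=13/800: DF=(200811/200000 − 13/800·(0))/(1+13/800) = 247/250 ≈ 0.988000
step 2 [1y] zero: DF = P = 9471/10000 ≈ 0.947100
step 3 [1.5y] zero: DF = P = 4621/5000 ≈ 0.924200
step 4 [2y] bond c/2=3/160: DF=(1587661/1600000 − 3/160·(0.988000+0.947100+0.924200))/(1+3/160) = 4607/5000 ≈ 0.921400
step 5 [2.5y] swap r/2=959/46848: DF=(1 − 959/46848·(0.988000+0.947100+0.924200+0.921400))/(1+959/46848) = 9041/10000 ≈ 0.904100

1 1/2 247/250
2 1 9471/10000
3 3/2 4621/5000
4 2 4607/5000
5 5/2 9041/10000
f(1.5y,2.5y) = ((4621/5000)/(9041/10000) − 1)/(1) = 201/9041 ≈ 2.2232%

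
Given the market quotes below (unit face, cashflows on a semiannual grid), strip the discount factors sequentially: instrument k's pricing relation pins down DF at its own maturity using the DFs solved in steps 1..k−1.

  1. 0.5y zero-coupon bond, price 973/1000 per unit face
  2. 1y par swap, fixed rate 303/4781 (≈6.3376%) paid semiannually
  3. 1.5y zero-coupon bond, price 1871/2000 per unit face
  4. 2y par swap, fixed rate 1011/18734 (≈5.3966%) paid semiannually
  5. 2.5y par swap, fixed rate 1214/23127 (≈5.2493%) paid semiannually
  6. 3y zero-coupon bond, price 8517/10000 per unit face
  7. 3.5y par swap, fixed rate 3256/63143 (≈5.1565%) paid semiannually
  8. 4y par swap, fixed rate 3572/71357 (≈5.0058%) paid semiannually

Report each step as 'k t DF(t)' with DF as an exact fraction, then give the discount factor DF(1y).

1 1/2 973/1000
2 1 4697/5000
3 3/2 1871/2000
4 2 8989/10000
5 5/2 4393/5000
6 3 8517/10000
7 7/2 2093/2500
8 4 4107/5000
DF(1y) = 4697/5000 ≈ 0.939400

step 1 [0.5y] zero: DF = P = 973/1000 ≈ 0.973000
step 2 [1y] swap r/2=303/9562: DF=(1 − 303/9562·(0.973000))/(1+303/9562) = 4697/5000 ≈ 0.939400
step 3 [1.5y] zero: DF = P = 1871/2000 ≈ 0.935500
step 4 [2y] swap r/2=1011/37468: DF=(1 − 1011/37468·(0.973000+0.939400+0.935500))/(1+1011/37468) = 8989/10000 ≈ 0.898900
step 5 [2.5y] swap r/2=607/23127: DF=(1 − 607/23127·(0.973000+0.939400+0.935500+0.898900))/(1+607/23127) = 4393/5000 ≈ 0.878600
step 6 [3y] zero: DF = P = 8517/10000 ≈ 0.851700
step 7 [3.5y] swap r/2=1628/63143: DF=(1 − 1628/63143·(0.973000+0.939400+0.935500+0.898900+0.878600+0.851700))/(1+1628/63143) = 2093/2500 ≈ 0.837200
step 8 [4y] swap r/2=1786/71357: DF=(1 − 1786/71357·(0.973000+0.939400+0.935500+0.898900+0.878600+0.851700+0.837200))/(1+1786/71357) = 4107/5000 ≈ 0.821400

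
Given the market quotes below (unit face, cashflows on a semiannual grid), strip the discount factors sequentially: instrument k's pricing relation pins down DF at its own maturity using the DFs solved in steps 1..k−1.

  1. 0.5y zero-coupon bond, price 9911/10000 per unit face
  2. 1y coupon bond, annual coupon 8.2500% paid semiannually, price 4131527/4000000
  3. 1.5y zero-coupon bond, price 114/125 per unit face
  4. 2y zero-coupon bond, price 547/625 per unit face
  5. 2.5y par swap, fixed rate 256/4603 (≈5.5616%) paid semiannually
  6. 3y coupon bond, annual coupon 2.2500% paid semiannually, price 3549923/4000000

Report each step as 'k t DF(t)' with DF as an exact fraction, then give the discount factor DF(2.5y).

step 1 [0.5y] zero: DF = P = 9911/10000 ≈ 0.991100
step 2 [1y] bond c/2=33/800: DF=(4131527/4000000 − 33/800·(0.991100))/(1+33/800) = 9527/10000 ≈ 0.952700
step 3 [1.5y] zero: DF = P = 114/125 ≈ 0.912000
step 4 [2y] zero: DF = P = 547/625 ≈ 0.875200
step 5 [2.5y] swap r/2=128/4603: DF=(1 − 128/4603·(0.991100+0.952700+0.912000+0.875200))/(1+128/4603) = 109/125 ≈ 0.872000
step 6 [3y] bond c/2=9/800: DF=(3549923/4000000 − 9/800·(0.991100+0.952700+0.912000+0.875200+0.872000))/(1+9/800) = 1033/1250 ≈ 0.826400

1 1/2 9911/10000
2 1 9527/10000
3 3/2 114/125
4 2 547/625
5 5/2 109/125
6 3 1033/1250
DF(2.5y) = 109/125 ≈ 0.872000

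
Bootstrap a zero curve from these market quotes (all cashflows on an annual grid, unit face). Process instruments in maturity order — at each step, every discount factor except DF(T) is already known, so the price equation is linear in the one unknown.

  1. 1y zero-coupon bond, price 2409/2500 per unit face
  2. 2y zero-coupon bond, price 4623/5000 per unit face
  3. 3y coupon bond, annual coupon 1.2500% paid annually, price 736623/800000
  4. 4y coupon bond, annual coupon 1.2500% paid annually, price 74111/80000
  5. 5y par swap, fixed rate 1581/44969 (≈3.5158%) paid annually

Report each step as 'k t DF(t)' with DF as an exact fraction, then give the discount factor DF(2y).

step 1 [1y] zero: DF = P = 2409/2500 ≈ 0.963600
step 2 [2y] zero: DF = P = 4623/5000 ≈ 0.924600
step 3 [3y] bond c/1=1/80: DF=(736623/800000 − 1/80·(0.963600+0.924600))/(1+1/80) = 8861/10000 ≈ 0.886100
step 4 [4y] bond c/1=1/80: DF=(74111/80000 − 1/80·(0.963600+0.924600+0.886100))/(1+1/80) = 8807/10000 ≈ 0.880700
step 5 [5y] swap r/1=1581/44969: DF=(1 − 1581/44969·(0.963600+0.924600+0.886100+0.880700))/(1+1581/44969) = 8419/10000 ≈ 0.841900

1 1 2409/2500
2 2 4623/5000
3 3 8861/10000
4 4 8807/10000
5 5 8419/10000
DF(2y) = 4623/5000 ≈ 0.924600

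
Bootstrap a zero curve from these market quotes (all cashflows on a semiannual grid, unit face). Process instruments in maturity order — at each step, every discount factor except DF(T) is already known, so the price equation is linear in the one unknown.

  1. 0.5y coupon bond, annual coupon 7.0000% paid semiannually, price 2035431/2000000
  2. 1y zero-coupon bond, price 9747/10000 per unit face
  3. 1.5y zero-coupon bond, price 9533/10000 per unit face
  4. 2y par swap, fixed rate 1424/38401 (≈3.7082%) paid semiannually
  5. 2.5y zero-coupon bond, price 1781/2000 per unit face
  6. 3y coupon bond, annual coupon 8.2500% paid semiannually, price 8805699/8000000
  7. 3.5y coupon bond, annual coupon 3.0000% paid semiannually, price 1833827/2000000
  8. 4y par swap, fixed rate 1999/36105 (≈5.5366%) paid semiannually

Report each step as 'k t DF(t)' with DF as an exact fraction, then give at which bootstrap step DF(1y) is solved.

step 1 [0.5y] bond c/2=7/200: DF=(2035431/2000000 − 7/200·(0))/(1+7/200) = 9833/10000 ≈ 0.983300
step 2 [1y] zero: DF = P = 9747/10000 ≈ 0.974700
step 3 [1.5y] zero: DF = P = 9533/10000 ≈ 0.953300
step 4 [2y] swap r/2=712/38401: DF=(1 − 712/38401·(0.983300+0.974700+0.953300))/(1+712/38401) = 1161/1250 ≈ 0.928800
step 5 [2.5y] zero: DF = P = 1781/2000 ≈ 0.890500
step 6 [3y] bond c/2=33/800: DF=(8805699/8000000 − 33/800·(0.983300+0.974700+0.953300+0.928800+0.890500))/(1+33/800) = 8697/10000 ≈ 0.869700
step 7 [3.5y] bond c/2=3/200: DF=(1833827/2000000 − 3/200·(0.983300+0.974700+0.953300+0.928800+0.890500+0.869700))/(1+3/200) = 4103/5000 ≈ 0.820600
step 8 [4y] swap r/2=1999/72210: DF=(1 − 1999/72210·(0.983300+0.974700+0.953300+0.928800+0.890500+0.869700+0.820600))/(1+1999/72210) = 8001/10000 ≈ 0.800100

1 1/2 9833/10000
2 1 9747/10000
3 3/2 9533/10000
4 2 1161/1250
5 5/2 1781/2000
6 3 8697/10000
7 7/2 4103/5000
8 4 8001/10000
DF(1y) is solved at step 2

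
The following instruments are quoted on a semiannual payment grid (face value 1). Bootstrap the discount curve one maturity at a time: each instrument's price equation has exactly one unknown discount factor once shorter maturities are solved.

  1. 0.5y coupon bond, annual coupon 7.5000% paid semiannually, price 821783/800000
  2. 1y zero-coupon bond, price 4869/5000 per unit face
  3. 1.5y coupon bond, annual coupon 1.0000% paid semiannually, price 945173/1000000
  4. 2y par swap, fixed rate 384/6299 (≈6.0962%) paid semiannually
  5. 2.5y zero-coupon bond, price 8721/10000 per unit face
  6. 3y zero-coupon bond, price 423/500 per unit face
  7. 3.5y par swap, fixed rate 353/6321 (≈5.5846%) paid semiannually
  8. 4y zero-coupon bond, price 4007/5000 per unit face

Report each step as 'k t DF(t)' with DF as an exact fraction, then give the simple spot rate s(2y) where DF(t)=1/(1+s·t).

step 1 [0.5y] bond c/2=3/80: DF=(821783/800000 − 3/80·(0))/(1+3/80) = 9901/10000 ≈ 0.990100
step 2 [1y] zero: DF = P = 4869/5000 ≈ 0.973800
step 3 [1.5y] bond c/2=1/200: DF=(945173/1000000 − 1/200·(0.990100+0.973800))/(1+1/200) = 9307/10000 ≈ 0.930700
step 4 [2y] swap r/2=192/6299: DF=(1 − 192/6299·(0.990100+0.973800+0.930700))/(1+192/6299) = 553/625 ≈ 0.884800
step 5 [2.5y] zero: DF = P = 8721/10000 ≈ 0.872100
step 6 [3y] zero: DF = P = 423/500 ≈ 0.846000
step 7 [3.5y] swap r/2=353/12642: DF=(1 − 353/12642·(0.990100+0.973800+0.930700+0.884800+0.872100+0.846000))/(1+353/12642) = 1647/2000 ≈ 0.823500
step 8 [4y] zero: DF = P = 4007/5000 ≈ 0.801400

1 1/2 9901/10000
2 1 4869/5000
3 3/2 9307/10000
4 2 553/625
5 5/2 8721/10000
6 3 423/500
7 7/2 1647/2000
8 4 4007/5000
s(2y) = (1/(553/625) − 1)/(2) = 36/553 ≈ 6.5099%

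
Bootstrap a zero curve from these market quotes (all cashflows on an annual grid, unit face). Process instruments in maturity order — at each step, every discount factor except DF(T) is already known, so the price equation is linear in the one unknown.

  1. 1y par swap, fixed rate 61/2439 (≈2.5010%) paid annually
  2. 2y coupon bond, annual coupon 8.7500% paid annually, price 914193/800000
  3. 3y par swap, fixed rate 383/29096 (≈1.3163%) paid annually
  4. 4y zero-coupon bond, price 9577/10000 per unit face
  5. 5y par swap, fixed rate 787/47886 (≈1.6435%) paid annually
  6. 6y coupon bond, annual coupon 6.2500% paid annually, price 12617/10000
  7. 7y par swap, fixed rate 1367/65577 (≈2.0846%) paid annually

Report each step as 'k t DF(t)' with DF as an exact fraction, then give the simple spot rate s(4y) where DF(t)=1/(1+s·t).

1 1 2439/2500
2 2 9723/10000
3 3 9617/10000
4 4 9577/10000
5 5 9213/10000
6 6 4529/5000
7 7 8633/10000
s(4y) = (1/(9577/10000) − 1)/(4) = 423/38308 ≈ 1.1042%

step 1 [1y] swap r/1=61/2439: DF=(1 − 61/2439·(0))/(1+61/2439) = 2439/2500 ≈ 0.975600
step 2 [2y] bond c/1=7/80: DF=(914193/800000 − 7/80·(0.975600))/(1+7/80) = 9723/10000 ≈ 0.972300
step 3 [3y] swap r/1=383/29096: DF=(1 − 383/29096·(0.975600+0.972300))/(1+383/29096) = 9617/10000 ≈ 0.961700
step 4 [4y] zero: DF = P = 9577/10000 ≈ 0.957700
step 5 [5y] swap r/1=787/47886: DF=(1 − 787/47886·(0.975600+0.972300+0.961700+0.957700))/(1+787/47886) = 9213/10000 ≈ 0.921300
step 6 [6y] bond c/1=1/16: DF=(12617/10000 − 1/16·(0.975600+0.972300+0.961700+0.957700+0.921300))/(1+1/16) = 4529/5000 ≈ 0.905800
step 7 [7y] swap r/1=1367/65577: DF=(1 − 1367/65577·(0.975600+0.972300+0.961700+0.957700+0.921300+0.905800))/(1+1367/65577) = 8633/10000 ≈ 0.863300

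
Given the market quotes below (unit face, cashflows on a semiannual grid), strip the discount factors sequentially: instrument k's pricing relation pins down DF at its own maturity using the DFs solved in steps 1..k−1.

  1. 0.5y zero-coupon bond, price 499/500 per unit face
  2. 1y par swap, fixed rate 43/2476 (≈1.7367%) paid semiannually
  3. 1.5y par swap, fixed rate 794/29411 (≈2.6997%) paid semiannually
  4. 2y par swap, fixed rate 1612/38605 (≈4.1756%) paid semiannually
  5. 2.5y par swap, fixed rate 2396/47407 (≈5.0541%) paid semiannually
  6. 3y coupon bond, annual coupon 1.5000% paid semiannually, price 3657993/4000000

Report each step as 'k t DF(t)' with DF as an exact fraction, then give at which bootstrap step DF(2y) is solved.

1 1/2 499/500
2 1 2457/2500
3 3/2 9603/10000
4 2 4597/5000
5 5/2 4401/5000
6 3 2181/2500
DF(2y) is solved at step 4

step 1 [0.5y] zero: DF = P = 499/500 ≈ 0.998000
step 2 [1y] swap r/2=43/4952: DF=(1 − 43/4952·(0.998000))/(1+43/4952) = 2457/2500 ≈ 0.982800
step 3 [1.5y] swap r/2=397/29411: DF=(1 − 397/29411·(0.998000+0.982800))/(1+397/29411) = 9603/10000 ≈ 0.960300
step 4 [2y] swap r/2=806/38605: DF=(1 − 806/38605·(0.998000+0.982800+0.960300))/(1+806/38605) = 4597/5000 ≈ 0.919400
step 5 [2.5y] swap r/2=1198/47407: DF=(1 − 1198/47407·(0.998000+0.982800+0.960300+0.919400))/(1+1198/47407) = 4401/5000 ≈ 0.880200
step 6 [3y] bond c/2=3/400: DF=(3657993/4000000 − 3/400·(0.998000+0.982800+0.960300+0.919400+0.880200))/(1+3/400) = 2181/2500 ≈ 0.872400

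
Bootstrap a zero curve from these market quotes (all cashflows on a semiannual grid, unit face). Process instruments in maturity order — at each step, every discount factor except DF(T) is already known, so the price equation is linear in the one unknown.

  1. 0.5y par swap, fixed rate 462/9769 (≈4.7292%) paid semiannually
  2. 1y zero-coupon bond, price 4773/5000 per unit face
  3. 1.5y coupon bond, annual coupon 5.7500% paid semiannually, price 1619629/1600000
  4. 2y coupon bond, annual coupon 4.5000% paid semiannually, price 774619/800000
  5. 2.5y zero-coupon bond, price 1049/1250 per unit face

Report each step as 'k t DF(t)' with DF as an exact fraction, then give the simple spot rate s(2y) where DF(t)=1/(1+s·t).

1 1/2 9769/10000
2 1 4773/5000
3 3/2 93/100
4 2 221/250
5 5/2 1049/1250
s(2y) = (1/(221/250) − 1)/(2) = 29/442 ≈ 6.5611%

step 1 [0.5y] swap r/2=231/9769: DF=(1 − 231/9769·(0))/(1+231/9769) = 9769/10000 ≈ 0.976900
step 2 [1y] zero: DF = P = 4773/5000 ≈ 0.954600
step 3 [1.5y] bond c/2=23/800: DF=(1619629/1600000 − 23/800·(0.976900+0.954600))/(1+23/800) = 93/100 ≈ 0.930000
step 4 [2y] bond c/2=9/400: DF=(774619/800000 − 9/400·(0.976900+0.954600+0.930000))/(1+9/400) = 221/250 ≈ 0.884000
step 5 [2.5y] zero: DF = P = 1049/1250 ≈ 0.839200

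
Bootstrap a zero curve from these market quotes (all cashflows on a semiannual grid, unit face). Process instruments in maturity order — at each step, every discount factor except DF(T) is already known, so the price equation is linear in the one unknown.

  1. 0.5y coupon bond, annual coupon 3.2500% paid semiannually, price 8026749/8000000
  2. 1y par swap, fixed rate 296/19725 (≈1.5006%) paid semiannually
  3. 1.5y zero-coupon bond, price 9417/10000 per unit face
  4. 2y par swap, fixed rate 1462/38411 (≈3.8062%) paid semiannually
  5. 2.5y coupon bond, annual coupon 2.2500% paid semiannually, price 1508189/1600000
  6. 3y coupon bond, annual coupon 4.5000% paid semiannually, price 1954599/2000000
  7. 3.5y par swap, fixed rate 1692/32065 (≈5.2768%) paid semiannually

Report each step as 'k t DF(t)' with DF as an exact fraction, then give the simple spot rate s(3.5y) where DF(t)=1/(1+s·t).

step 1 [0.5y] bond c/2=13/800: DF=(8026749/8000000 − 13/800·(0))/(1+13/800) = 9873/10000 ≈ 0.987300
step 2 [1y] swap r/2=148/19725: DF=(1 − 148/19725·(0.987300))/(1+148/19725) = 2463/2500 ≈ 0.985200
step 3 [1.5y] zero: DF = P = 9417/10000 ≈ 0.941700
step 4 [2y] swap r/2=731/38411: DF=(1 − 731/38411·(0.987300+0.985200+0.941700))/(1+731/38411) = 9269/10000 ≈ 0.926900
step 5 [2.5y] bond c/2=9/800: DF=(1508189/1600000 − 9/800·(0.987300+0.985200+0.941700+0.926900))/(1+9/800) = 4447/5000 ≈ 0.889400
step 6 [3y] bond c/2=9/400: DF=(1954599/2000000 − 9/400·(0.987300+0.985200+0.941700+0.926900+0.889400))/(1+9/400) = 8517/10000 ≈ 0.851700
step 7 [3.5y] swap r/2=846/32065: DF=(1 − 846/32065·(0.987300+0.985200+0.941700+0.926900+0.889400+0.851700))/(1+846/32065) = 2077/2500 ≈ 0.830800

1 1/2 9873/10000
2 1 2463/2500
3 3/2 9417/10000
4 2 9269/10000
5 5/2 4447/5000
6 3 8517/10000
7 7/2 2077/2500
s(3.5y) = (1/(2077/2500) − 1)/(7/2) = 846/14539 ≈ 5.8188%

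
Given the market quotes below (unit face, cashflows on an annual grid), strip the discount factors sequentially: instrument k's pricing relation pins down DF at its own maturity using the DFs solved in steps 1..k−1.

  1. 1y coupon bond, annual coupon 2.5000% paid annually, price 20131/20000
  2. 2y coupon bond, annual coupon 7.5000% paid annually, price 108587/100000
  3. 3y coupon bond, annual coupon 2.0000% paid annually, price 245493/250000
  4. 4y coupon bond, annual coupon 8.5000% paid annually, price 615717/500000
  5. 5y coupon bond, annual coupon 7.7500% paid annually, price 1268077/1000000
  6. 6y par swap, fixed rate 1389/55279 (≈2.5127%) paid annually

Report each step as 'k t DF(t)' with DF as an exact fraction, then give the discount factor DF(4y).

1 1 491/500
2 2 1177/1250
3 3 37/40
4 4 4559/5000
5 5 1133/1250
6 6 8611/10000
DF(4y) = 4559/5000 ≈ 0.911800

step 1 [1y] bond c/1=1/40: DF=(20131/20000 − 1/40·(0))/(1+1/40) = 491/500 ≈ 0.982000
step 2 [2y] bond c/1=3/40: DF=(108587/100000 − 3/40·(0.982000))/(1+3/40) = 1177/1250 ≈ 0.941600
step 3 [3y] bond c/1=1/50: DF=(245493/250000 − 1/50·(0.982000+0.941600))/(1+1/50) = 37/40 ≈ 0.925000
step 4 [4y] bond c/1=17/200: DF=(615717/500000 − 17/200·(0.982000+0.941600+0.925000))/(1+17/200) = 4559/5000 ≈ 0.911800
step 5 [5y] bond c/1=31/400: DF=(1268077/1000000 − 31/400·(0.982000+0.941600+0.925000+0.911800))/(1+31/400) = 1133/1250 ≈ 0.906400
step 6 [6y] swap r/1=1389/55279: DF=(1 − 1389/55279·(0.982000+0.941600+0.925000+0.911800+0.906400))/(1+1389/55279) = 8611/10000 ≈ 0.861100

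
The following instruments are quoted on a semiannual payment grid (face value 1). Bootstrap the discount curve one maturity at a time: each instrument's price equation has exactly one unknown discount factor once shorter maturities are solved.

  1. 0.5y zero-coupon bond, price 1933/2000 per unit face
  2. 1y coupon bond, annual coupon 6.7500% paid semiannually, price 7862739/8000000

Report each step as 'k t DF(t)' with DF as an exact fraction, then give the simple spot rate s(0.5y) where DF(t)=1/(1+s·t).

1 1/2 1933/2000
2 1 1149/1250
s(0.5y) = (1/(1933/2000) − 1)/(1/2) = 134/1933 ≈ 6.9322%

step 1 [0.5y] zero: DF = P = 1933/2000 ≈ 0.966500
step 2 [1y] bond c/2=27/800: DF=(7862739/8000000 − 27/800·(0.966500))/(1+27/800) = 1149/1250 ≈ 0.919200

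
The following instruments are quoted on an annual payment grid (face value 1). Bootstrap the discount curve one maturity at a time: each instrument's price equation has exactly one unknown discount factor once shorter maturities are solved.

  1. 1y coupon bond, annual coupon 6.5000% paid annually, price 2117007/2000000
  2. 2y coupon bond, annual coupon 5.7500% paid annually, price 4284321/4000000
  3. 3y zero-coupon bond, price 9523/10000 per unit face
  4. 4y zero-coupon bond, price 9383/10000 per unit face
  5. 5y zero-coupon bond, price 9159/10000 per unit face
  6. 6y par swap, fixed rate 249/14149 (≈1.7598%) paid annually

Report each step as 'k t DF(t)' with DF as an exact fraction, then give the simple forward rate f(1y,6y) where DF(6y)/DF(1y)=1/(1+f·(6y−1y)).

step 1 [1y] bond c/1=13/200: DF=(2117007/2000000 − 13/200·(0))/(1+13/200) = 9939/10000 ≈ 0.993900
step 2 [2y] bond c/1=23/400: DF=(4284321/4000000 − 23/400·(0.993900))/(1+23/400) = 2397/2500 ≈ 0.958800
step 3 [3y] zero: DF = P = 9523/10000 ≈ 0.952300
step 4 [4y] zero: DF = P = 9383/10000 ≈ 0.938300
step 5 [5y] zero: DF = P = 9159/10000 ≈ 0.915900
step 6 [6y] swap r/1=249/14149: DF=(1 − 249/14149·(0.993900+0.958800+0.952300+0.938300+0.915900))/(1+249/14149) = 2251/2500 ≈ 0.900400

1 1 9939/10000
2 2 2397/2500
3 3 9523/10000
4 4 9383/10000
5 5 9159/10000
6 6 2251/2500
f(1y,6y) = ((9939/10000)/(2251/2500) − 1)/(5) = 187/9004 ≈ 2.0769%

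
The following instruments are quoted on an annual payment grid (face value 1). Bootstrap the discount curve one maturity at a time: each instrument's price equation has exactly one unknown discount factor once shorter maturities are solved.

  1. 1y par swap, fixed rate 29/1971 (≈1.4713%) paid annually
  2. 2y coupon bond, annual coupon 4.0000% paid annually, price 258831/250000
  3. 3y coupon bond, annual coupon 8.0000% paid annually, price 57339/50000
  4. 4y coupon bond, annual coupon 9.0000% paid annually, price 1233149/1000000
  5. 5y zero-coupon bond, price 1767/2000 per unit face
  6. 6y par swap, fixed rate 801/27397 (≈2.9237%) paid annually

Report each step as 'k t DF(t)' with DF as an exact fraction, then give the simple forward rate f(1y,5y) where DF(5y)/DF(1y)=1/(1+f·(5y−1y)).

step 1 [1y] swap r/1=29/1971: DF=(1 − 29/1971·(0))/(1+29/1971) = 1971/2000 ≈ 0.985500
step 2 [2y] bond c/1=1/25: DF=(258831/250000 − 1/25·(0.985500))/(1+1/25) = 1197/1250 ≈ 0.957600
step 3 [3y] bond c/1=2/25: DF=(57339/50000 − 2/25·(0.985500+0.957600))/(1+2/25) = 9179/10000 ≈ 0.917900
step 4 [4y] bond c/1=9/100: DF=(1233149/1000000 − 9/100·(0.985500+0.957600+0.917900))/(1+9/100) = 8951/10000 ≈ 0.895100
step 5 [5y] zero: DF = P = 1767/2000 ≈ 0.883500
step 6 [6y] swap r/1=801/27397: DF=(1 − 801/27397·(0.985500+0.957600+0.917900+0.895100+0.883500))/(1+801/27397) = 4199/5000 ≈ 0.839800

1 1 1971/2000
2 2 1197/1250
3 3 9179/10000
4 4 8951/10000
5 5 1767/2000
6 6 4199/5000
f(1y,5y) = ((1971/2000)/(1767/2000) − 1)/(4) = 17/589 ≈ 2.8862%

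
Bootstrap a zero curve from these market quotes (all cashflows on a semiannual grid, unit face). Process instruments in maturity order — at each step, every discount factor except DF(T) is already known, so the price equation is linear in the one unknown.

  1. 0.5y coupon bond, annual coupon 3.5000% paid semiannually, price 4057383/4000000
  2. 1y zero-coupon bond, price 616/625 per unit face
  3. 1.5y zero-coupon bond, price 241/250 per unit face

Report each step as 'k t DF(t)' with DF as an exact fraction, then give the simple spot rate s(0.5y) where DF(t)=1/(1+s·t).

1 1/2 9969/10000
2 1 616/625
3 3/2 241/250
s(0.5y) = (1/(9969/10000) − 1)/(1/2) = 62/9969 ≈ 0.6219%

step 1 [0.5y] bond c/2=7/400: DF=(4057383/4000000 − 7/400·(0))/(1+7/400) = 9969/10000 ≈ 0.996900
step 2 [1y] zero: DF = P = 616/625 ≈ 0.985600
step 3 [1.5y] zero: DF = P = 241/250 ≈ 0.964000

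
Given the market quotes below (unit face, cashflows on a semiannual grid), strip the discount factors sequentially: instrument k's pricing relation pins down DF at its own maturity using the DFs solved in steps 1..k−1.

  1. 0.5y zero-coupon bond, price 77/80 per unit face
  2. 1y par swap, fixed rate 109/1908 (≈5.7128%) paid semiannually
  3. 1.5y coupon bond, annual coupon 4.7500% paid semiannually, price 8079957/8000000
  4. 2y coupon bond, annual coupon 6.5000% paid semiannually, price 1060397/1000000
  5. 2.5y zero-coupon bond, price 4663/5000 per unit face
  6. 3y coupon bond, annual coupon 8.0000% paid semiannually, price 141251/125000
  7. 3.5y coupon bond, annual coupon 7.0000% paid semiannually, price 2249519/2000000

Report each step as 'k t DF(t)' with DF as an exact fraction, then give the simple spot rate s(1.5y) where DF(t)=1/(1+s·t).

step 1 [0.5y] zero: DF = P = 77/80 ≈ 0.962500
step 2 [1y] swap r/2=109/3816: DF=(1 − 109/3816·(0.962500))/(1+109/3816) = 1891/2000 ≈ 0.945500
step 3 [1.5y] bond c/2=19/800: DF=(8079957/8000000 − 19/800·(0.962500+0.945500))/(1+19/800) = 9423/10000 ≈ 0.942300
step 4 [2y] bond c/2=13/400: DF=(1060397/1000000 − 13/400·(0.962500+0.945500+0.942300))/(1+13/400) = 9373/10000 ≈ 0.937300
step 5 [2.5y] zero: DF = P = 4663/5000 ≈ 0.932600
step 6 [3y] bond c/2=1/25: DF=(141251/125000 − 1/25·(0.962500+0.945500+0.942300+0.937300+0.932600))/(1+1/25) = 181/200 ≈ 0.905000
step 7 [3.5y] bond c/2=7/200: DF=(2249519/2000000 − 7/200·(0.962500+0.945500+0.942300+0.937300+0.932600+0.905000))/(1+7/200) = 1793/2000 ≈ 0.896500

1 1/2 77/80
2 1 1891/2000
3 3/2 9423/10000
4 2 9373/10000
5 5/2 4663/5000
6 3 181/200
7 7/2 1793/2000
s(1.5y) = (1/(9423/10000) − 1)/(3/2) = 1154/28269 ≈ 4.0822%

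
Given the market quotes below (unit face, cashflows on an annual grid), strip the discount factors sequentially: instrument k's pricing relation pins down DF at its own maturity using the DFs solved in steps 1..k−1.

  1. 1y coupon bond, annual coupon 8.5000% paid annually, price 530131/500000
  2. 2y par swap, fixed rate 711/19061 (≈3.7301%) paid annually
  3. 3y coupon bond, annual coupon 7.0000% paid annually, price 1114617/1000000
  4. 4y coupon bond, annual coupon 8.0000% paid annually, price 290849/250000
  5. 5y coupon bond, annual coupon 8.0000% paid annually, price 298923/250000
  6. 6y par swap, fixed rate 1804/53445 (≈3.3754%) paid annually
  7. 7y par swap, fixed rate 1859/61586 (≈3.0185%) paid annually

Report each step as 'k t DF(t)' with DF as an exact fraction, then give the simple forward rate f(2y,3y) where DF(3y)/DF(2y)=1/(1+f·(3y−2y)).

1 1 2443/2500
2 2 9289/10000
3 3 917/1000
4 4 8681/10000
5 5 8337/10000
6 6 2049/2500
7 7 8141/10000
f(2y,3y) = ((9289/10000)/(917/1000) − 1)/(1) = 17/1310 ≈ 1.2977%

step 1 [1y] bond c/1=17/200: DF=(530131/500000 − 17/200·(0))/(1+17/200) = 2443/2500 ≈ 0.977200
step 2 [2y] swap r/1=711/19061: DF=(1 − 711/19061·(0.977200))/(1+711/19061) = 9289/10000 ≈ 0.928900
step 3 [3y] bond c/1=7/100: DF=(1114617/1000000 − 7/100·(0.977200+0.928900))/(1+7/100) = 917/1000 ≈ 0.917000
step 4 [4y] bond c/1=2/25: DF=(290849/250000 − 2/25·(0.977200+0.928900+0.917000))/(1+2/25) = 8681/10000 ≈ 0.868100
step 5 [5y] bond c/1=2/25: DF=(298923/250000 − 2/25·(0.977200+0.928900+0.917000+0.868100))/(1+2/25) = 8337/10000 ≈ 0.833700
step 6 [6y] swap r/1=1804/53445: DF=(1 − 1804/53445·(0.977200+0.928900+0.917000+0.868100+0.833700))/(1+1804/53445) = 2049/2500 ≈ 0.819600
step 7 [7y] swap r/1=1859/61586: DF=(1 − 1859/61586·(0.977200+0.928900+0.917000+0.868100+0.833700+0.819600))/(1+1859/61586) = 8141/10000 ≈ 0.814100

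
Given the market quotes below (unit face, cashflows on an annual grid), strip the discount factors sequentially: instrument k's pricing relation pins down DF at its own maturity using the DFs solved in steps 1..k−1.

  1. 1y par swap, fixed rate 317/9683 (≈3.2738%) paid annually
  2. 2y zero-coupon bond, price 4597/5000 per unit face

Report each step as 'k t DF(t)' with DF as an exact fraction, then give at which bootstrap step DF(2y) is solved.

step 1 [1y] swap r/1=317/9683: DF=(1 − 317/9683·(0))/(1+317/9683) = 9683/10000 ≈ 0.968300
step 2 [2y] zero: DF = P = 4597/5000 ≈ 0.919400

1 1 9683/10000
2 2 4597/5000
DF(2y) is solved at step 2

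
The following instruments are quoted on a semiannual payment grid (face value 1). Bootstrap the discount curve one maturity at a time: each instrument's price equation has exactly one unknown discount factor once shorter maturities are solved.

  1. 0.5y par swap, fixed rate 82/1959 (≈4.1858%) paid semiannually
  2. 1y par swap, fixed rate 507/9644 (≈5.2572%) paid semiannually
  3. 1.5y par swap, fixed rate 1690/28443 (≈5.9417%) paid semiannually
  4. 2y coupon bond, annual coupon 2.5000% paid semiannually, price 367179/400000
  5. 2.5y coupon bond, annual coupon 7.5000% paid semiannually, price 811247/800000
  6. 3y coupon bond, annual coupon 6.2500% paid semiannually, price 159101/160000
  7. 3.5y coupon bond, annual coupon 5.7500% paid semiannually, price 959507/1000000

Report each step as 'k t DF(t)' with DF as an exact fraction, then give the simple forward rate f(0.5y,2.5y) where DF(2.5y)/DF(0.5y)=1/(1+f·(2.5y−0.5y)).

1 1/2 1959/2000
2 1 9493/10000
3 3/2 1831/2000
4 2 1743/2000
5 5/2 8431/10000
6 3 8261/10000
7 7/2 3911/5000
f(0.5y,2.5y) = ((1959/2000)/(8431/10000) − 1)/(2) = 682/8431 ≈ 8.0892%

step 1 [0.5y] swap r/2=41/1959: DF=(1 − 41/1959·(0))/(1+41/1959) = 1959/2000 ≈ 0.979500
step 2 [1y] swap r/2=507/19288: DF=(1 − 507/19288·(0.979500))/(1+507/19288) = 9493/10000 ≈ 0.949300
step 3 [1.5y] swap r/2=845/28443: DF=(1 − 845/28443·(0.979500+0.949300))/(1+845/28443) = 1831/2000 ≈ 0.915500
step 4 [2y] bond c/2=1/80: DF=(367179/400000 − 1/80·(0.979500+0.949300+0.915500))/(1+1/80) = 1743/2000 ≈ 0.871500
step 5 [2.5y] bond c/2=3/80: DF=(811247/800000 − 3/80·(0.979500+0.949300+0.915500+0.871500))/(1+3/80) = 8431/10000 ≈ 0.843100
step 6 [3y] bond c/2=1/32: DF=(159101/160000 − 1/32·(0.979500+0.949300+0.915500+0.871500+0.843100))/(1+1/32) = 8261/10000 ≈ 0.826100
step 7 [3.5y] bond c/2=23/800: DF=(959507/1000000 − 23/800·(0.979500+0.949300+0.915500+0.871500+0.843100+0.826100))/(1+23/800) = 3911/5000 ≈ 0.782200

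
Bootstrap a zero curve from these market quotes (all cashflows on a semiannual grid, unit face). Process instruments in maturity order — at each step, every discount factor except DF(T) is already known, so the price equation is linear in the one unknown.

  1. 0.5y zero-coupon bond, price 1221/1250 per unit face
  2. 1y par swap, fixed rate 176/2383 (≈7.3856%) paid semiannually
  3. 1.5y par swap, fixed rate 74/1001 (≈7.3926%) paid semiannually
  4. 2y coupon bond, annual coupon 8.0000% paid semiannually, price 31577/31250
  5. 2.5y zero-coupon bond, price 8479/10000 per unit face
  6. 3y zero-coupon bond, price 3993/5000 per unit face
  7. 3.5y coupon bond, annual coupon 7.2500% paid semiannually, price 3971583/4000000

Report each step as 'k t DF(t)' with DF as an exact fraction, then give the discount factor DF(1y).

step 1 [0.5y] zero: DF = P = 1221/1250 ≈ 0.976800
step 2 [1y] swap r/2=88/2383: DF=(1 − 88/2383·(0.976800))/(1+88/2383) = 581/625 ≈ 0.929600
step 3 [1.5y] swap r/2=37/1001: DF=(1 − 37/1001·(0.976800+0.929600))/(1+37/1001) = 2241/2500 ≈ 0.896400
step 4 [2y] bond c/2=1/25: DF=(31577/31250 − 1/25·(0.976800+0.929600+0.896400))/(1+1/25) = 4319/5000 ≈ 0.863800
step 5 [2.5y] zero: DF = P = 8479/10000 ≈ 0.847900
step 6 [3y] zero: DF = P = 3993/5000 ≈ 0.798600
step 7 [3.5y] bond c/2=29/800: DF=(3971583/4000000 − 29/800·(0.976800+0.929600+0.896400+0.863800+0.847900+0.798600))/(1+29/800) = 7723/10000 ≈ 0.772300

1 1/2 1221/1250
2 1 581/625
3 3/2 2241/2500
4 2 4319/5000
5 5/2 8479/10000
6 3 3993/5000
7 7/2 7723/10000
DF(1y) = 581/625 ≈ 0.929600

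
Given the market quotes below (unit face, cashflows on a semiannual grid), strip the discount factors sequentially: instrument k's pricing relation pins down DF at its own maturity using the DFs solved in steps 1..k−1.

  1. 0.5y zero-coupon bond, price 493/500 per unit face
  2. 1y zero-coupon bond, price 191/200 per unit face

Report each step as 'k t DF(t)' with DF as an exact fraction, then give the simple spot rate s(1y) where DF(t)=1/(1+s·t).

1 1/2 493/500
2 1 191/200
s(1y) = (1/(191/200) − 1)/(1) = 9/191 ≈ 4.7120%

step 1 [0.5y] zero: DF = P = 493/500 ≈ 0.986000
step 2 [1y] zero: DF = P = 191/200 ≈ 0.955000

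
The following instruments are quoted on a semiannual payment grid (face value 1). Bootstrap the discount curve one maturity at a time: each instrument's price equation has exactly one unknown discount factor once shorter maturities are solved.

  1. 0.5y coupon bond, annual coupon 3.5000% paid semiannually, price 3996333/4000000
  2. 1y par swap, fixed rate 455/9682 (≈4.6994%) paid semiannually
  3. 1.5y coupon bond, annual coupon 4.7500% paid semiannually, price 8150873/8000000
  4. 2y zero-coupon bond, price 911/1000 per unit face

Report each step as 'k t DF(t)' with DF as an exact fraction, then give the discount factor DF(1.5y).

1 1/2 9819/10000
2 1 1909/2000
3 3/2 9503/10000
4 2 911/1000
DF(1.5y) = 9503/10000 ≈ 0.950300

step 1 [0.5y] bond c/2=7/400: DF=(3996333/4000000 − 7/400·(0))/(1+7/400) = 9819/10000 ≈ 0.981900
step 2 [1y] swap r/2=455/19364: DF=(1 − 455/19364·(0.981900))/(1+455/19364) = 1909/2000 ≈ 0.954500
step 3 [1.5y] bond c/2=19/800: DF=(8150873/8000000 − 19/800·(0.981900+0.954500))/(1+19/800) = 9503/10000 ≈ 0.950300
step 4 [2y] zero: DF = P = 911/1000 ≈ 0.911000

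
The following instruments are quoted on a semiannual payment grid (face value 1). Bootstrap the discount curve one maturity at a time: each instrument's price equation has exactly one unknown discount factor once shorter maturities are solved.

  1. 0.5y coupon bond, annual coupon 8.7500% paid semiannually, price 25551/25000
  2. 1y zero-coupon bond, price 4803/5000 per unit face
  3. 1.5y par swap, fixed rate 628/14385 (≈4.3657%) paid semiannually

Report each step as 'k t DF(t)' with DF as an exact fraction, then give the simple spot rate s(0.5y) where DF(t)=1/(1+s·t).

1 1/2 612/625
2 1 4803/5000
3 3/2 2343/2500
s(0.5y) = (1/(612/625) − 1)/(1/2) = 13/306 ≈ 4.2484%

step 1 [0.5y] bond c/2=7/160: DF=(25551/25000 − 7/160·(0))/(1+7/160) = 612/625 ≈ 0.979200
step 2 [1y] zero: DF = P = 4803/5000 ≈ 0.960600
step 3 [1.5y] swap r/2=314/14385: DF=(1 − 314/14385·(0.979200+0.960600))/(1+314/14385) = 2343/2500 ≈ 0.937200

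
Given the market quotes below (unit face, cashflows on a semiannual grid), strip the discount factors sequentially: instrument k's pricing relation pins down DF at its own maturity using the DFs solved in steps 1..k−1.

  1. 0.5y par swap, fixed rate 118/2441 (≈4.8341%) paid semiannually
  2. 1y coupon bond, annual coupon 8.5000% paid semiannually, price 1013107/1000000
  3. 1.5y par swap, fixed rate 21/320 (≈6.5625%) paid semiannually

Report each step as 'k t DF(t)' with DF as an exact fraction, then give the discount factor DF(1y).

1 1/2 2441/2500
2 1 233/250
3 3/2 2269/2500
DF(1y) = 233/250 ≈ 0.932000

step 1 [0.5y] swap r/2=59/2441: DF=(1 − 59/2441·(0))/(1+59/2441) = 2441/2500 ≈ 0.976400
step 2 [1y] bond c/2=17/400: DF=(1013107/1000000 − 17/400·(0.976400))/(1+17/400) = 233/250 ≈ 0.932000
step 3 [1.5y] swap r/2=21/640: DF=(1 − 21/640·(0.976400+0.932000))/(1+21/640) = 2269/2500 ≈ 0.907600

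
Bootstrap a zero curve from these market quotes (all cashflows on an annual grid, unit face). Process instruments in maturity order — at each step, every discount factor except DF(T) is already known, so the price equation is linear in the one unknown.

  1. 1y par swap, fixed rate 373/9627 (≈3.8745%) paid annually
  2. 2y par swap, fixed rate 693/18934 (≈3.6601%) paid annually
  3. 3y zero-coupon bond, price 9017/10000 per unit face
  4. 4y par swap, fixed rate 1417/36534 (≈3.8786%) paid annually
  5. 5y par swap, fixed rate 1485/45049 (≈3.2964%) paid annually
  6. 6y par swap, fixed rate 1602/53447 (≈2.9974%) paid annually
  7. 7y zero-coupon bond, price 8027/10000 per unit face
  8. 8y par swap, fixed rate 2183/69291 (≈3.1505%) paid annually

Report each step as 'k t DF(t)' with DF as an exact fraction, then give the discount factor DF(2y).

step 1 [1y] swap r/1=373/9627: DF=(1 − 373/9627·(0))/(1+373/9627) = 9627/10000 ≈ 0.962700
step 2 [2y] swap r/1=693/18934: DF=(1 − 693/18934·(0.962700))/(1+693/18934) = 9307/10000 ≈ 0.930700
step 3 [3y] zero: DF = P = 9017/10000 ≈ 0.901700
step 4 [4y] swap r/1=1417/36534: DF=(1 − 1417/36534·(0.962700+0.930700+0.901700))/(1+1417/36534) = 8583/10000 ≈ 0.858300
step 5 [5y] swap r/1=1485/45049: DF=(1 − 1485/45049·(0.962700+0.930700+0.901700+0.858300))/(1+1485/45049) = 1703/2000 ≈ 0.851500
step 6 [6y] swap r/1=1602/53447: DF=(1 − 1602/53447·(0.962700+0.930700+0.901700+0.858300+0.851500))/(1+1602/53447) = 4199/5000 ≈ 0.839800
step 7 [7y] zero: DF = P = 8027/10000 ≈ 0.802700
step 8 [8y] swap r/1=2183/69291: DF=(1 − 2183/69291·(0.962700+0.930700+0.901700+0.858300+0.851500+0.839800+0.802700))/(1+2183/69291) = 7817/10000 ≈ 0.781700

1 1 9627/10000
2 2 9307/10000
3 3 9017/10000
4 4 8583/10000
5 5 1703/2000
6 6 4199/5000
7 7 8027/10000
8 8 7817/10000
DF(2y) = 9307/10000 ≈ 0.930700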